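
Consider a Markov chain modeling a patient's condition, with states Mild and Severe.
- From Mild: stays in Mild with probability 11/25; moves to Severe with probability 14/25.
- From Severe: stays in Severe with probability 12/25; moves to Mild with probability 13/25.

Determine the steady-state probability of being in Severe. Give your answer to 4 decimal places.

0.5185

Let the stationary distribution be π with π = πP and π_1 + π_2 = 1.
π_1 = 0.44·π_1 + 0.52·π_2
Solving with the normalization constraint gives π = (0.4815, 0.5185).
So the stationary probability of Severe is 0.5185.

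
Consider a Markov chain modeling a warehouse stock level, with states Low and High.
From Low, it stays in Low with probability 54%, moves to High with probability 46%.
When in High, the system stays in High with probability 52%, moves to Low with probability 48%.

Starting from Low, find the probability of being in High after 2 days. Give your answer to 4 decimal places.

0.4876

Sum over the intermediate state after 1 day:
P = P(Low→Low)·P(Low→High) + P(Low→High)·P(High→High)
  = 0.54×0.46 + 0.46×0.52
  = 0.2484 + 0.2392 = 0.4876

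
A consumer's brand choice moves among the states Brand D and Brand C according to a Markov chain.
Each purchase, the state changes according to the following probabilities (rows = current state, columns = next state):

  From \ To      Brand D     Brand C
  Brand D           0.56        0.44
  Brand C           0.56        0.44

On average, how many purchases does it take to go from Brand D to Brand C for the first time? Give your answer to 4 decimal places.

2.2727

Let t(s) be the expected number of purchases to first reach Brand C from state s, with t(Brand C) = 0. Conditioning on the first purchase:
t(Brand D) = 1 + 0.56·t(Brand D)
Solving: t(Brand D) = 2.2727.
Expected purchases from Brand D to Brand C: 2.2727.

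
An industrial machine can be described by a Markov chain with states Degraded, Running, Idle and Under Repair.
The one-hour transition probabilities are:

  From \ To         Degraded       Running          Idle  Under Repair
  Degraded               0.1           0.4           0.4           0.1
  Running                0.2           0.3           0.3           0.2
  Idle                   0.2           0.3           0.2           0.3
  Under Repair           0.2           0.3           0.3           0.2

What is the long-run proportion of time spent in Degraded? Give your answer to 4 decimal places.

Let the stationary distribution be π with π = πP and π_1 + π_2 + π_3 + π_4 = 1.
π_1 = 0.1·π_1 + 0.2·π_2 + 0.2·π_3 + 0.2·π_4
π_2 = 0.4·π_1 + 0.3·π_2 + 0.3·π_3 + 0.3·π_4
π_3 = 0.4·π_1 + 0.3·π_2 + 0.2·π_3 + 0.3·π_4
Solving with the normalization constraint gives π = (0.1818, 0.3182, 0.2893, 0.2107).
So the stationary probability of Degraded is 0.1818.

0.1818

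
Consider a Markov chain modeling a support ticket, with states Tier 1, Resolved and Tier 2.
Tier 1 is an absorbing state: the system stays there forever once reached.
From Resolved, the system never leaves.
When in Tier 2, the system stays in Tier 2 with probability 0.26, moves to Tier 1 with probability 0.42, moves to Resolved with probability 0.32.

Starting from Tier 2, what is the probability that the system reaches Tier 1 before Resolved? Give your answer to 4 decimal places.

Let h(s) be the probability of absorption at Tier 1 starting from transient state s. Then h(Tier 1) = 1 and h(Resolved) = 0. By first-step analysis:
h(Tier 2) = 0.42·1 + 0.32·0 + 0.26·h(Tier 2)
Solving: h(Tier 2) = 0.5676.
Starting from Tier 2, the probability is 0.5676.

0.5676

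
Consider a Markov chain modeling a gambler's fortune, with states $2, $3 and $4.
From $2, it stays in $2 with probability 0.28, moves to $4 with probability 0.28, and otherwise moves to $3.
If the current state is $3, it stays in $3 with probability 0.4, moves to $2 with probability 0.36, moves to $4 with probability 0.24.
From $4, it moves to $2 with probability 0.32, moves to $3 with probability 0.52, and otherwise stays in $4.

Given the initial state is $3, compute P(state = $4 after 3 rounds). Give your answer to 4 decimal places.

0.2340

Propagate the distribution vector 3 rounds from $3.
After 0 rounds: (0.0000, 1.0000, 0.0000)
After 1 round: (0.3600, 0.4000, 0.2400)
After 2 rounds: (0.3216, 0.4432, 0.2352)
After 3 rounds: (0.3249, 0.4411, 0.2340)
P(in $4 after 3 rounds) = 0.2340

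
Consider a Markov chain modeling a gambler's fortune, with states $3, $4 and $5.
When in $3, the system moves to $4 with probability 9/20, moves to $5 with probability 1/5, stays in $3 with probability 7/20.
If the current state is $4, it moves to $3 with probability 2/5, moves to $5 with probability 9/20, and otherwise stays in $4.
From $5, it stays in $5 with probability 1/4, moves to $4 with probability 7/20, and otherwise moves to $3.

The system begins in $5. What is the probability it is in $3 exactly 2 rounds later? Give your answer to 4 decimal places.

Sum over the intermediate state after 1 round:
P = P($5→$3)·P($3→$3) + P($5→$4)·P($4→$3) + P($5→$5)·P($5→$3)
  = 0.4×0.35 + 0.35×0.4 + 0.25×0.4
  = 0.1400 + 0.1400 + 0.1000 = 0.3800

0.3800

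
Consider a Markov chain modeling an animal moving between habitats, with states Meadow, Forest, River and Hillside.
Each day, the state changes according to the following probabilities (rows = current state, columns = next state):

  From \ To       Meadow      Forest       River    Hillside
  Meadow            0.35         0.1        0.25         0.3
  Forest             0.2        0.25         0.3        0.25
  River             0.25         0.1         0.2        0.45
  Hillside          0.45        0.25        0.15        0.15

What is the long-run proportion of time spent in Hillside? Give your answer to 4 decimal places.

0.2822

Let the stationary distribution be π with π = πP and π_1 + π_2 + π_3 + π_4 = 1.
π_1 = 0.35·π_1 + 0.2·π_2 + 0.25·π_3 + 0.45·π_4
π_2 = 0.1·π_1 + 0.25·π_2 + 0.1·π_3 + 0.25·π_4
π_3 = 0.25·π_1 + 0.3·π_2 + 0.2·π_3 + 0.15·π_4
Solving with the normalization constraint gives π = (0.3312, 0.1674, 0.2192, 0.2822).
So the stationary probability of Hillside is 0.2822.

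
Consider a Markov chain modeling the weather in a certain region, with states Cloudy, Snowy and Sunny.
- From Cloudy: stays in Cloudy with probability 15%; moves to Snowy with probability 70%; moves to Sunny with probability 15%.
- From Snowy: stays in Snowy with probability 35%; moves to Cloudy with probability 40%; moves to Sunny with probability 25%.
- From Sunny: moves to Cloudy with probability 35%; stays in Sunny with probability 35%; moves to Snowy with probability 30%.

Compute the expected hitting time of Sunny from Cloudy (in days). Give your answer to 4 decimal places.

4.9541

Let t(s) be the expected number of days to first reach Sunny from state s, with t(Sunny) = 0. Conditioning on the first day:
t(Cloudy) = 1 + 0.15·t(Cloudy) + 0.7·t(Snowy)
t(Snowy) = 1 + 0.4·t(Cloudy) + 0.35·t(Snowy)
Solving: t(Cloudy) = 4.9541, t(Snowy) = 4.5872.
Expected days from Cloudy to Sunny: 4.9541.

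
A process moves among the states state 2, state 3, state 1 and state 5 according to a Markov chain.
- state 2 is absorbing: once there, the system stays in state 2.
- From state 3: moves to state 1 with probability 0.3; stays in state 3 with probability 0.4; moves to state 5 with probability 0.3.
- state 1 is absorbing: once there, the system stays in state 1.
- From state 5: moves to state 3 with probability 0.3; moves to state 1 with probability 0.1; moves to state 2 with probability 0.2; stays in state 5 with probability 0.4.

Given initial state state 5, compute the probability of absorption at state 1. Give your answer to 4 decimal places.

0.5556

Let h(s) be the probability of absorption at state 1 starting from transient state s. Then h(state 1) = 1 and h(state 2) = 0. By first-step analysis:
h(state 3) = 0.4·h(state 3) + 0.3·1 + 0.3·h(state 5)
h(state 5) = 0.2·0 + 0.3·h(state 3) + 0.1·1 + 0.4·h(state 5)
Solving: h(state 3) = 0.7778, h(state 5) = 0.5556.
Starting from state 5, the probability is 0.5556.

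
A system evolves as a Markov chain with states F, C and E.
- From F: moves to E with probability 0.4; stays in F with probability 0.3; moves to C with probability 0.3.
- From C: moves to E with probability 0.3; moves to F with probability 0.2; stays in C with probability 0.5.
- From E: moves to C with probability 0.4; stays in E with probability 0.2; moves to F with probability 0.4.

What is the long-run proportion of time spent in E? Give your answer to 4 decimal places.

0.2990

Let the stationary distribution be π with π = πP and π_1 + π_2 + π_3 = 1.
π_1 = 0.3·π_1 + 0.2·π_2 + 0.4·π_3
π_2 = 0.3·π_1 + 0.5·π_2 + 0.4·π_3
Solving with the normalization constraint gives π = (0.2887, 0.4124, 0.2990).
So the stationary probability of E is 0.2990.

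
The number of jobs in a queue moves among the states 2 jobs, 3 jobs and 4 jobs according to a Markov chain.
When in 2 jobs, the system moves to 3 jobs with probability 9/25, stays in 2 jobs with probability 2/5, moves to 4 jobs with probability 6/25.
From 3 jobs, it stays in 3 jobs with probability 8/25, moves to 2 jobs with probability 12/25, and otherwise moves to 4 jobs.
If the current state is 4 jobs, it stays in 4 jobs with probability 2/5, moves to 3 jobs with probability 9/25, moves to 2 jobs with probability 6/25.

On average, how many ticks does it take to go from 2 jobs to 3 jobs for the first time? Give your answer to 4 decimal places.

Let t(s) be the expected number of ticks to first reach 3 jobs from state s, with t(3 jobs) = 0. Conditioning on the first tick:
t(2 jobs) = 1 + 0.4·t(2 jobs) + 0.24·t(4 jobs)
t(4 jobs) = 1 + 0.24·t(2 jobs) + 0.4·t(4 jobs)
Solving: t(2 jobs) = 2.7778, t(4 jobs) = 2.7778.
Expected ticks from 2 jobs to 3 jobs: 2.7778.

2.7778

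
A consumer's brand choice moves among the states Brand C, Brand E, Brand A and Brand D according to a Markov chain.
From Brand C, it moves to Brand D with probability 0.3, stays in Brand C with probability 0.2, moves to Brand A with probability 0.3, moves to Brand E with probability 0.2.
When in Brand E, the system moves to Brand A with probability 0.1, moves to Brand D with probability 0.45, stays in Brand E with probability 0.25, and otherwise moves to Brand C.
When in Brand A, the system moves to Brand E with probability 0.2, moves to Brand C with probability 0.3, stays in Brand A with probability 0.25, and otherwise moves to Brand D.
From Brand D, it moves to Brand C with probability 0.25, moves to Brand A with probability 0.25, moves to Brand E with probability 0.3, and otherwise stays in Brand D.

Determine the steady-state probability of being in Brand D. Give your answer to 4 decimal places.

Let the stationary distribution be π with π = πP and π_1 + π_2 + π_3 + π_4 = 1.
π_1 = 0.2·π_1 + 0.2·π_2 + 0.3·π_3 + 0.25·π_4
π_2 = 0.2·π_1 + 0.25·π_2 + 0.2·π_3 + 0.3·π_4
π_3 = 0.3·π_1 + 0.1·π_2 + 0.25·π_3 + 0.25·π_4
Solving with the normalization constraint gives π = (0.2373, 0.2416, 0.2256, 0.2954).
So the stationary probability of Brand D is 0.2954.

0.2954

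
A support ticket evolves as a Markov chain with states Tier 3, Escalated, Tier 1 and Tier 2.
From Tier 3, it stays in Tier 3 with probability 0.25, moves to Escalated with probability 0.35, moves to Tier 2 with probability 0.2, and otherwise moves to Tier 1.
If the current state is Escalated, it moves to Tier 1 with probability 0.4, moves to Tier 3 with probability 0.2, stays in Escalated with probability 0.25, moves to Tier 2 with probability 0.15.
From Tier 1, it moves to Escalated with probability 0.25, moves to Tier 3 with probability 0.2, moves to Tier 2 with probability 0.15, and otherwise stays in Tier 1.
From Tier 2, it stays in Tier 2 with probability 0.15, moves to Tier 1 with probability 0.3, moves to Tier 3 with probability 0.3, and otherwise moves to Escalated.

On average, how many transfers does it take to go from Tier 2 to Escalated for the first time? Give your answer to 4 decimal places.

3.6275

Let t(s) be the expected number of transfers to first reach Escalated from state s, with t(Escalated) = 0. Conditioning on the first transfer:
t(Tier 3) = 1 + 0.25·t(Tier 3) + 0.2·t(Tier 1) + 0.2·t(Tier 2)
t(Tier 1) = 1 + 0.2·t(Tier 3) + 0.4·t(Tier 1) + 0.15·t(Tier 2)
t(Tier 2) = 1 + 0.3·t(Tier 3) + 0.3·t(Tier 1) + 0.15·t(Tier 2)
Solving: t(Tier 3) = 3.2784, t(Tier 1) = 3.6663, t(Tier 2) = 3.6275.
Expected transfers from Tier 2 to Escalated: 3.6275.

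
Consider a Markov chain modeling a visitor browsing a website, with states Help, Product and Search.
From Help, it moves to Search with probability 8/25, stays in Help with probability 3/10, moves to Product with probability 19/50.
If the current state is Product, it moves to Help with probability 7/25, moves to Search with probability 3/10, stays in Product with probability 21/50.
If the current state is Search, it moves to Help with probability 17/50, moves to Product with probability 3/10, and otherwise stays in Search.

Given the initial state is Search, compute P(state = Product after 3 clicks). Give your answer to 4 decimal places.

0.3683

Propagate the distribution vector 3 clicks from Search.
After 0 clicks: (0.0000, 0.0000, 1.0000)
After 1 click: (0.3400, 0.3000, 0.3600)
After 2 clicks: (0.3084, 0.3632, 0.3284)
After 3 clicks: (0.3059, 0.3683, 0.3259)
P(in Product after 3 clicks) = 0.3683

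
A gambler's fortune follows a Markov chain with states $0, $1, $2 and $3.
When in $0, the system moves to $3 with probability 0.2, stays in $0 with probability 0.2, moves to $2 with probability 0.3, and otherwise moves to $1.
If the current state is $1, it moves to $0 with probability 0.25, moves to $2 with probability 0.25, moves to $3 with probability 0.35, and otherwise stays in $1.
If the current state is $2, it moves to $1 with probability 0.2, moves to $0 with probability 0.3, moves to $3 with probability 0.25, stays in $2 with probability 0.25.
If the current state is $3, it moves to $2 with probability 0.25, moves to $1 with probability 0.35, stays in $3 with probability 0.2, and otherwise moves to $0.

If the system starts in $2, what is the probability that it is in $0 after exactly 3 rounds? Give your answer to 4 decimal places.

0.2394

Propagate the distribution vector 3 rounds from $2.
After 0 rounds: (0.0000, 0.0000, 1.0000, 0.0000)
After 1 round: (0.3000, 0.2000, 0.2500, 0.2500)
After 2 rounds: (0.2350, 0.2575, 0.2650, 0.2425)
After 3 rounds: (0.2394, 0.2470, 0.2618, 0.2519)
P(in $0 after 3 rounds) = 0.2394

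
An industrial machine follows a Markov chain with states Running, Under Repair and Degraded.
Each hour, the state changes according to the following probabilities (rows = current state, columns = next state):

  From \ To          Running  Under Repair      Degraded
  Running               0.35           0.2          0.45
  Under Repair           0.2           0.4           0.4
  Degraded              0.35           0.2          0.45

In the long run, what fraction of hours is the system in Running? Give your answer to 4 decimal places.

Let the stationary distribution be π with π = πP and π_1 + π_2 + π_3 = 1.
π_1 = 0.35·π_1 + 0.2·π_2 + 0.35·π_3
π_2 = 0.2·π_1 + 0.4·π_2 + 0.2·π_3
Solving with the normalization constraint gives π = (0.3125, 0.2500, 0.4375).
So the stationary probability of Running is 0.3125.

0.3125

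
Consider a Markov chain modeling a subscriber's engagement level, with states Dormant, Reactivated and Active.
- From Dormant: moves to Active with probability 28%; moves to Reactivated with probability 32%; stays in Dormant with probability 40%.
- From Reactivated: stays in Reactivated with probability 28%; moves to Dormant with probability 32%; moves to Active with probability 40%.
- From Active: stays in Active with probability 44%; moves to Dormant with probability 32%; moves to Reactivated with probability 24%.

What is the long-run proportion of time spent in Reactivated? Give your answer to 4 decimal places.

0.2790

Let the stationary distribution be π with π = πP and π_1 + π_2 + π_3 = 1.
π_1 = 0.4·π_1 + 0.32·π_2 + 0.32·π_3
π_2 = 0.32·π_1 + 0.28·π_2 + 0.24·π_3
Solving with the normalization constraint gives π = (0.3478, 0.2790, 0.3732).
So the stationary probability of Reactivated is 0.2790.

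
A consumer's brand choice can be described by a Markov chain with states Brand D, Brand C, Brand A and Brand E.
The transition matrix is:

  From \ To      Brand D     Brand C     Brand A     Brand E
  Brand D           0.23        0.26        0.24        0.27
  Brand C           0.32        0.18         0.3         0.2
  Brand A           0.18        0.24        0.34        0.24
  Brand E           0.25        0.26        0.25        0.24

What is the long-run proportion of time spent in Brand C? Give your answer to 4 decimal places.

Let the stationary distribution be π with π = πP and π_1 + π_2 + π_3 + π_4 = 1.
π_1 = 0.23·π_1 + 0.32·π_2 + 0.18·π_3 + 0.25·π_4
π_2 = 0.26·π_1 + 0.18·π_2 + 0.24·π_3 + 0.26·π_4
π_3 = 0.24·π_1 + 0.3·π_2 + 0.34·π_3 + 0.25·π_4
Solving with the normalization constraint gives π = (0.2417, 0.2355, 0.2850, 0.2378).
So the stationary probability of Brand C is 0.2355.

0.2355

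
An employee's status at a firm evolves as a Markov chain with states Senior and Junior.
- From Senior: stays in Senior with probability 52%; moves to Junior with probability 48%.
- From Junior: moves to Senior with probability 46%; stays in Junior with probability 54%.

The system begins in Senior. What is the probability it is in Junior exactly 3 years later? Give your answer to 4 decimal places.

0.5105

Propagate the distribution vector 3 years from Senior.
After 0 years: (1.0000, 0.0000)
After 1 year: (0.5200, 0.4800)
After 2 years: (0.4912, 0.5088)
After 3 years: (0.4895, 0.5105)
P(in Junior after 3 years) = 0.5105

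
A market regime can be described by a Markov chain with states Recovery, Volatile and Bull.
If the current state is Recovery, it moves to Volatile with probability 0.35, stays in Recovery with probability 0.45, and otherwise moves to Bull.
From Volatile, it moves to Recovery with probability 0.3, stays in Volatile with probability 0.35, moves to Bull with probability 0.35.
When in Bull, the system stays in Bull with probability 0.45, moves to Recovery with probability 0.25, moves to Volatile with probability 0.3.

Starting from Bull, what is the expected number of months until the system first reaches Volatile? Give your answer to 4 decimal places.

3.1683

Let t(s) be the expected number of months to first reach Volatile from state s, with t(Volatile) = 0. Conditioning on the first month:
t(Recovery) = 1 + 0.45·t(Recovery) + 0.2·t(Bull)
t(Bull) = 1 + 0.25·t(Recovery) + 0.45·t(Bull)
Solving: t(Recovery) = 2.9703, t(Bull) = 3.1683.
Expected months from Bull to Volatile: 3.1683.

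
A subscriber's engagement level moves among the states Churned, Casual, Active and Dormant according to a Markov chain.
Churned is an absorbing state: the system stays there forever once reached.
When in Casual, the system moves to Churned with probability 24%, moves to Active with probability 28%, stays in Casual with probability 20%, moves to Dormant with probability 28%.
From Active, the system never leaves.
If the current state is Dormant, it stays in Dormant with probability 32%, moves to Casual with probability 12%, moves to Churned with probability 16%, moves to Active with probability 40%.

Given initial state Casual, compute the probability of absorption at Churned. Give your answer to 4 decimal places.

0.4075

Let h(s) be the probability of absorption at Churned starting from transient state s. Then h(Churned) = 1 and h(Active) = 0. By first-step analysis:
h(Casual) = 0.24·1 + 0.2·h(Casual) + 0.28·0 + 0.28·h(Dormant)
h(Dormant) = 0.16·1 + 0.12·h(Casual) + 0.4·0 + 0.32·h(Dormant)
Solving: h(Casual) = 0.4075, h(Dormant) = 0.3072.
Starting from Casual, the probability is 0.4075.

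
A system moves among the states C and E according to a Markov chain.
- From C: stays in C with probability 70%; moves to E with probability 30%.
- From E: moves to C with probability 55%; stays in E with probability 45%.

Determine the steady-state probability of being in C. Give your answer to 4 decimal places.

0.6471

Let the stationary distribution be π with π = πP and π_1 + π_2 = 1.
π_1 = 0.7·π_1 + 0.55·π_2
Solving with the normalization constraint gives π = (0.6471, 0.3529).
So the stationary probability of C is 0.6471.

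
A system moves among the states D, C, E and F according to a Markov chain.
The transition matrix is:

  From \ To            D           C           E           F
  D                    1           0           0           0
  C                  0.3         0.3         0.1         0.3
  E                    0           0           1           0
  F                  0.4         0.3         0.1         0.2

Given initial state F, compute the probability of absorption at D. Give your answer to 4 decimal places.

0.7872

Let h(s) be the probability of absorption at D starting from transient state s. Then h(D) = 1 and h(E) = 0. By first-step analysis:
h(C) = 0.3·1 + 0.3·h(C) + 0.1·0 + 0.3·h(F)
h(F) = 0.4·1 + 0.3·h(C) + 0.1·0 + 0.2·h(F)
Solving: h(C) = 0.7660, h(F) = 0.7872.
Starting from F, the probability is 0.7872.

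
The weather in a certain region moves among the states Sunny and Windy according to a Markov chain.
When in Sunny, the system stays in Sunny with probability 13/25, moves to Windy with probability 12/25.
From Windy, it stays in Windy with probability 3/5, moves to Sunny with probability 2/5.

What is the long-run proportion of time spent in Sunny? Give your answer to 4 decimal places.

Let the stationary distribution be π with π = πP and π_1 + π_2 = 1.
π_1 = 0.52·π_1 + 0.4·π_2
Solving with the normalization constraint gives π = (0.4545, 0.5455).
So the stationary probability of Sunny is 0.4545.

0.4545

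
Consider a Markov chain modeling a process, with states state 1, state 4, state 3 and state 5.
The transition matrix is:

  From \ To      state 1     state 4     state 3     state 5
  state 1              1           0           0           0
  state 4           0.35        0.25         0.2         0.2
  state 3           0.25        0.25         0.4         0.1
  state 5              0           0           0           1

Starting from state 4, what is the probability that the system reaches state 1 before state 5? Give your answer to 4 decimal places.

Let h(s) be the probability of absorption at state 1 starting from transient state s. Then h(state 1) = 1 and h(state 5) = 0. By first-step analysis:
h(state 4) = 0.35·1 + 0.25·h(state 4) + 0.2·h(state 3) + 0.2·0
h(state 3) = 0.25·1 + 0.25·h(state 4) + 0.4·h(state 3) + 0.1·0
Solving: h(state 4) = 0.6500, h(state 3) = 0.6875.
Starting from state 4, the probability is 0.6500.

0.6500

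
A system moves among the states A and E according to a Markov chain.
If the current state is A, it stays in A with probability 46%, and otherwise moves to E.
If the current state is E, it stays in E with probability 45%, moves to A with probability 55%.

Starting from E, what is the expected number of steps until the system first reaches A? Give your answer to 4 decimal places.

1.8182

Let t(s) be the expected number of steps to first reach A from state s, with t(A) = 0. Conditioning on the first step:
t(E) = 1 + 0.45·t(E)
Solving: t(E) = 1.8182.
Expected steps from E to A: 1.8182.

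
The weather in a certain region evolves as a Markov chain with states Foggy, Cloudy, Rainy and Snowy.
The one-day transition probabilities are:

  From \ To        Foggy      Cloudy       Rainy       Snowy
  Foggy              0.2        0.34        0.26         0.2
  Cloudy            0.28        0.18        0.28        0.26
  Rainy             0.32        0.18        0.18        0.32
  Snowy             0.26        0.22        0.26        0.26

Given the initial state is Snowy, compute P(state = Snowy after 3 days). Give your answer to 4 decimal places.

Propagate the distribution vector 3 days from Snowy.
After 0 days: (0.0000, 0.0000, 0.0000, 1.0000)
After 1 day: (0.2600, 0.2200, 0.2600, 0.2600)
After 2 days: (0.2644, 0.2320, 0.2436, 0.2600)
After 3 days: (0.2634, 0.2327, 0.2452, 0.2588)
P(in Snowy after 3 days) = 0.2588

0.2588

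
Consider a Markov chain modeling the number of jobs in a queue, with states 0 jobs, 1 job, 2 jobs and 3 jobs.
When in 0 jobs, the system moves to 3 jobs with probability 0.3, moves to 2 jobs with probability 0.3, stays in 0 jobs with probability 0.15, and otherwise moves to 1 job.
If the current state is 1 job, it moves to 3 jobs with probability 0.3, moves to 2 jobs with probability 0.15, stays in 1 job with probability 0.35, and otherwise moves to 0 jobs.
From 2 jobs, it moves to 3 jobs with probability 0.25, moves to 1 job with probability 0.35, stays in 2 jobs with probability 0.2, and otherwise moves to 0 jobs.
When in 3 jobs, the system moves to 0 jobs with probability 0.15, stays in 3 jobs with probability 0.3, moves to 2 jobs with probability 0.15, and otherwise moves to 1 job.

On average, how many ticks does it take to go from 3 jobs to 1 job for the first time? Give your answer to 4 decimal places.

Let t(s) be the expected number of ticks to first reach 1 job from state s, with t(1 job) = 0. Conditioning on the first tick:
t(0 jobs) = 1 + 0.15·t(0 jobs) + 0.3·t(2 jobs) + 0.3·t(3 jobs)
t(2 jobs) = 1 + 0.2·t(0 jobs) + 0.2·t(2 jobs) + 0.25·t(3 jobs)
t(3 jobs) = 1 + 0.15·t(0 jobs) + 0.15·t(2 jobs) + 0.3·t(3 jobs)
Solving: t(0 jobs) = 3.1587, t(2 jobs) = 2.8912, t(3 jobs) = 2.7250.
Expected ticks from 3 jobs to 1 job: 2.7250.

2.7250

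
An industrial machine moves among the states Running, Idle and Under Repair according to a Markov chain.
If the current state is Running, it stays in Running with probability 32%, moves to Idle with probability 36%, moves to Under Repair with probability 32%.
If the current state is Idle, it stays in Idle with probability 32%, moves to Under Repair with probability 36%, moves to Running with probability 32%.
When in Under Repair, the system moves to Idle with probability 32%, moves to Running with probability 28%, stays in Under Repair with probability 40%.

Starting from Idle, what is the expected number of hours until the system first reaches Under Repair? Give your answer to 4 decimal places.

Let t(s) be the expected number of hours to first reach Under Repair from state s, with t(Under Repair) = 0. Conditioning on the first hour:
t(Running) = 1 + 0.32·t(Running) + 0.36·t(Idle)
t(Idle) = 1 + 0.32·t(Running) + 0.32·t(Idle)
Solving: t(Running) = 2.9954, t(Idle) = 2.8802.
Expected hours from Idle to Under Repair: 2.8802.

2.8802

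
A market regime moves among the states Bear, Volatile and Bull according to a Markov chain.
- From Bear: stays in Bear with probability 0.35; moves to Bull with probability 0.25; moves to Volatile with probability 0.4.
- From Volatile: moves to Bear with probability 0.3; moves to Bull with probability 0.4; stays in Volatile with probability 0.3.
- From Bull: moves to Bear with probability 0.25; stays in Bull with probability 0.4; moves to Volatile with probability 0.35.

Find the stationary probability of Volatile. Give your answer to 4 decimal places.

Let the stationary distribution be π with π = πP and π_1 + π_2 + π_3 = 1.
π_1 = 0.35·π_1 + 0.3·π_2 + 0.25·π_3
π_2 = 0.4·π_1 + 0.3·π_2 + 0.35·π_3
Solving with the normalization constraint gives π = (0.2971, 0.3475, 0.3554).
So the stationary probability of Volatile is 0.3475.

0.3475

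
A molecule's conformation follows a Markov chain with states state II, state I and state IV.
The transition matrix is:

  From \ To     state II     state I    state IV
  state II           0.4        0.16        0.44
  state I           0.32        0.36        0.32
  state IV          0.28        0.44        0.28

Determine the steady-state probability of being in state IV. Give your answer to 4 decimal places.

Let the stationary distribution be π with π = πP and π_1 + π_2 + π_3 = 1.
π_1 = 0.4·π_1 + 0.32·π_2 + 0.28·π_3
π_2 = 0.16·π_1 + 0.36·π_2 + 0.44·π_3
Solving with the normalization constraint gives π = (0.3328, 0.3211, 0.3461).
So the stationary probability of state IV is 0.3461.

0.3461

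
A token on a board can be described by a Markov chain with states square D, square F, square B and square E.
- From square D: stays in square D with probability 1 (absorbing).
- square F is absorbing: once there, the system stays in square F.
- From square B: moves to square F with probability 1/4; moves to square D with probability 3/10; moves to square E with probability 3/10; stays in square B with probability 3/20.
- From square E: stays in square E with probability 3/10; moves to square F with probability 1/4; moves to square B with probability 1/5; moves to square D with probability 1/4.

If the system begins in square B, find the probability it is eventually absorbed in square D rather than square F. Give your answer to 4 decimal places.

0.5327

Let h(s) be the probability of absorption at square D starting from transient state s. Then h(square D) = 1 and h(square F) = 0. By first-step analysis:
h(square B) = 0.3·1 + 0.25·0 + 0.15·h(square B) + 0.3·h(square E)
h(square E) = 0.25·1 + 0.25·0 + 0.2·h(square B) + 0.3·h(square E)
Solving: h(square B) = 0.5327, h(square E) = 0.5093.
Starting from square B, the probability is 0.5327.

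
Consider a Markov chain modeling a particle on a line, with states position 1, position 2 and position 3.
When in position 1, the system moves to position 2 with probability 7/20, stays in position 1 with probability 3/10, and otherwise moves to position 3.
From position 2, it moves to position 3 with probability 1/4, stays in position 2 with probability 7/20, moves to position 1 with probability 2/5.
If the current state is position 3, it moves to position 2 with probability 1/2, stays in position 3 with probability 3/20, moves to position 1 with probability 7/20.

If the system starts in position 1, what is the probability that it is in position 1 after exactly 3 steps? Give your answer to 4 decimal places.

Propagate the distribution vector 3 steps from position 1.
After 0 steps: (1.0000, 0.0000, 0.0000)
After 1 step: (0.3000, 0.3500, 0.3500)
After 2 steps: (0.3525, 0.4025, 0.2450)
After 3 steps: (0.3525, 0.3868, 0.2608)
P(in position 1 after 3 steps) = 0.3525

0.3525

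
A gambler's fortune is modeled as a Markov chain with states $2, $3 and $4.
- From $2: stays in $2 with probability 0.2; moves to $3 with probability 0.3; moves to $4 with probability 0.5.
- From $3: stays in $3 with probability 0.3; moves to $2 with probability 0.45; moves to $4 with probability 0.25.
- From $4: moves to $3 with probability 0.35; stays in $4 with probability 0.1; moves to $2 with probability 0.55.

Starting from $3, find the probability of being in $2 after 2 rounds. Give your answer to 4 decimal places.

Sum over the intermediate state after 1 round:
P = P($3→$2)·P($2→$2) + P($3→$3)·P($3→$2) + P($3→$4)·P($4→$2)
  = 0.45×0.2 + 0.3×0.45 + 0.25×0.55
  = 0.0900 + 0.1350 + 0.1375 = 0.3625

0.3625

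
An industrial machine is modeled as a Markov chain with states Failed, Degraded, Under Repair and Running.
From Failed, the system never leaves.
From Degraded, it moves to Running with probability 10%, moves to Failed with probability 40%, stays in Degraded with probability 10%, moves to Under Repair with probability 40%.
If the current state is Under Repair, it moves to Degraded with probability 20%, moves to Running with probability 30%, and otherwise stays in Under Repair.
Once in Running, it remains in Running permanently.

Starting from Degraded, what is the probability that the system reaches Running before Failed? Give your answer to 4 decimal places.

0.4595

Let h(s) be the probability of absorption at Running starting from transient state s. Then h(Running) = 1 and h(Failed) = 0. By first-step analysis:
h(Degraded) = 0.4·0 + 0.1·h(Degraded) + 0.4·h(Under Repair) + 0.1·1
h(Under Repair) = 0.2·h(Degraded) + 0.5·h(Under Repair) + 0.3·1
Solving: h(Degraded) = 0.4595, h(Under Repair) = 0.7838.
Starting from Degraded, the probability is 0.4595.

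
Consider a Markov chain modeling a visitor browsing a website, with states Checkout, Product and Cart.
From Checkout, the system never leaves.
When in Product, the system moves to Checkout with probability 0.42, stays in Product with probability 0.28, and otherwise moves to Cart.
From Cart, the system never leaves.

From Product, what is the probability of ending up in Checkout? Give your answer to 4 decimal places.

0.5833

Let h(s) be the probability of absorption at Checkout starting from transient state s. Then h(Checkout) = 1 and h(Cart) = 0. By first-step analysis:
h(Product) = 0.42·1 + 0.28·h(Product) + 0.3·0
Solving: h(Product) = 0.5833.
Starting from Product, the probability is 0.5833.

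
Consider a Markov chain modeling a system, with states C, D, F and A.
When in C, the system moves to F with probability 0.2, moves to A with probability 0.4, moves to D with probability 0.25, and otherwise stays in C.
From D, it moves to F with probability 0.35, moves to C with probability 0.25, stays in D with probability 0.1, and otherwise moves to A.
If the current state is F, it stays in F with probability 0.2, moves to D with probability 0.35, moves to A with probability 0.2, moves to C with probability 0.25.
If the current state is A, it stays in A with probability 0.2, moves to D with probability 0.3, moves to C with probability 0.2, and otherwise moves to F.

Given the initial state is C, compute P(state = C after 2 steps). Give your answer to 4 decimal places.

Propagate the distribution vector 2 steps from C.
After 0 steps: (1.0000, 0.0000, 0.0000, 0.0000)
After 1 step: (0.1500, 0.2500, 0.2000, 0.4000)
After 2 steps: (0.2150, 0.2525, 0.2775, 0.2550)
P(in C after 2 steps) = 0.2150

0.2150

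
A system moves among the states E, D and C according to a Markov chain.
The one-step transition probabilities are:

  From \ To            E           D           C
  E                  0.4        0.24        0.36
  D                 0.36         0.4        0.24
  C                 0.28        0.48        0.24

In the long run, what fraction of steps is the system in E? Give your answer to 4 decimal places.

0.3515

Let the stationary distribution be π with π = πP and π_1 + π_2 + π_3 = 1.
π_1 = 0.4·π_1 + 0.36·π_2 + 0.28·π_3
π_2 = 0.24·π_1 + 0.4·π_2 + 0.48·π_3
Solving with the normalization constraint gives π = (0.3515, 0.3663, 0.2822).
So the stationary probability of E is 0.3515.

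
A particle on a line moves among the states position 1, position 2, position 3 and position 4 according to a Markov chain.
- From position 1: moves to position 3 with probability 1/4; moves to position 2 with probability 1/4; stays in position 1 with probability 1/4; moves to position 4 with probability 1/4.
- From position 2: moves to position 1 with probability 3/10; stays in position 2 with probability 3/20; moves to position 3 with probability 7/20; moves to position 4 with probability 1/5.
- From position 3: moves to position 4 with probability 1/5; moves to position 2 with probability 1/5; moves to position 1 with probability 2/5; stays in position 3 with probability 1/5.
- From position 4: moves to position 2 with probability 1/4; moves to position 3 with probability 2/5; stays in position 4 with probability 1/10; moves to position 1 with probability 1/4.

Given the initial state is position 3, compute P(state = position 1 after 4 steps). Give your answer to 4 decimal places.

Propagate the distribution vector 4 steps from position 3.
After 0 steps: (0.0000, 0.0000, 1.0000, 0.0000)
After 1 step: (0.4000, 0.2000, 0.2000, 0.2000)
After 2 steps: (0.2900, 0.2200, 0.2900, 0.2000)
After 3 steps: (0.3045, 0.2135, 0.2875, 0.1945)
After 4 steps: (0.3038, 0.2143, 0.2862, 0.1958)
P(in position 1 after 4 steps) = 0.3038

0.3038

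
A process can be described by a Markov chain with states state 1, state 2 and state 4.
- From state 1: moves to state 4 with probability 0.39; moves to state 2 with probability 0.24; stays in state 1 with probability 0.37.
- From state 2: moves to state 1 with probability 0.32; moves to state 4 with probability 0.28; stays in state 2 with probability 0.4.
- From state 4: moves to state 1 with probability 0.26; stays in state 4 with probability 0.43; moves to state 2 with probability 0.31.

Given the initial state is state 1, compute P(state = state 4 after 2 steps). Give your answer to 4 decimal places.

0.3792

Sum over the intermediate state after 1 step:
P = P(state 1→state 1)·P(state 1→state 4) + P(state 1→state 2)·P(state 2→state 4) + P(state 1→state 4)·P(state 4→state 4)
  = 0.37×0.39 + 0.24×0.28 + 0.39×0.43
  = 0.1443 + 0.0672 + 0.1677 = 0.3792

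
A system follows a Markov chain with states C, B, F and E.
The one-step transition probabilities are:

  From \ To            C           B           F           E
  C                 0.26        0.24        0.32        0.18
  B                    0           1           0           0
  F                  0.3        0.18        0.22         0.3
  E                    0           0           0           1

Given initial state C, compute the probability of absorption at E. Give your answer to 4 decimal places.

Let h(s) be the probability of absorption at E starting from transient state s. Then h(E) = 1 and h(B) = 0. By first-step analysis:
h(C) = 0.26·h(C) + 0.24·0 + 0.32·h(F) + 0.18·1
h(F) = 0.3·h(C) + 0.18·0 + 0.22·h(F) + 0.3·1
Solving: h(C) = 0.4913, h(F) = 0.5736.
Starting from C, the probability is 0.4913.

0.4913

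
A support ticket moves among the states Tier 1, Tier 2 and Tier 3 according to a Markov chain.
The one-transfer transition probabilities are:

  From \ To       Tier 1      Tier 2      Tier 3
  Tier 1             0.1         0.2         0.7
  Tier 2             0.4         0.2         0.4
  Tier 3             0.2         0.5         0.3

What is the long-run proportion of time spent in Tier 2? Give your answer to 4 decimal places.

0.3289

Let the stationary distribution be π with π = πP and π_1 + π_2 + π_3 = 1.
π_1 = 0.1·π_1 + 0.4·π_2 + 0.2·π_3
π_2 = 0.2·π_1 + 0.2·π_2 + 0.5·π_3
Solving with the normalization constraint gives π = (0.2416, 0.3289, 0.4295).
So the stationary probability of Tier 2 is 0.3289.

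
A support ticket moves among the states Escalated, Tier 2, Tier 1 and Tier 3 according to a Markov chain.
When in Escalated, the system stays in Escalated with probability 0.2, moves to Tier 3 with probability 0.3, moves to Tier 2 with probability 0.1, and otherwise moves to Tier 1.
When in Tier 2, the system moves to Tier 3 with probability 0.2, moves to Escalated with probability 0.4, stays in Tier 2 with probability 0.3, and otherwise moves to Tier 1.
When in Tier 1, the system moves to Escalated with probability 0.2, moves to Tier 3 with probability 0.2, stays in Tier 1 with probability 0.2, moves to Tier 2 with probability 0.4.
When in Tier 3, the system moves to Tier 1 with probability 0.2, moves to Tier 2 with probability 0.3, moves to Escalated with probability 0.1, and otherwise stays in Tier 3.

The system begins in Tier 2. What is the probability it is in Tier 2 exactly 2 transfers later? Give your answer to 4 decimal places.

0.2300

Propagate the distribution vector 2 transfers from Tier 2.
After 0 transfers: (0.0000, 1.0000, 0.0000, 0.0000)
After 1 transfer: (0.4000, 0.3000, 0.1000, 0.2000)
After 2 transfers: (0.2400, 0.2300, 0.2500, 0.2800)
P(in Tier 2 after 2 transfers) = 0.2300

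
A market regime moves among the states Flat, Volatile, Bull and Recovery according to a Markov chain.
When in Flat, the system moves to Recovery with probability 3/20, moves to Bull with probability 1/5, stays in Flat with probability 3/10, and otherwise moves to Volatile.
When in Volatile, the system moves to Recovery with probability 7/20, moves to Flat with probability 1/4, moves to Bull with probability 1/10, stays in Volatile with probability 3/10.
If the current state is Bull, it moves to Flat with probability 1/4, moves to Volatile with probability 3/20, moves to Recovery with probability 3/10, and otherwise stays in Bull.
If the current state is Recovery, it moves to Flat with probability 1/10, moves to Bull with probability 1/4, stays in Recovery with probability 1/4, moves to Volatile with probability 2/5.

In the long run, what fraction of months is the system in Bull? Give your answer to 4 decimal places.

Let the stationary distribution be π with π = πP and π_1 + π_2 + π_3 + π_4 = 1.
π_1 = 0.3·π_1 + 0.25·π_2 + 0.25·π_3 + 0.1·π_4
π_2 = 0.35·π_1 + 0.3·π_2 + 0.15·π_3 + 0.4·π_4
π_3 = 0.2·π_1 + 0.1·π_2 + 0.3·π_3 + 0.25·π_4
Solving with the normalization constraint gives π = (0.2207, 0.3075, 0.2030, 0.2688).
So the stationary probability of Bull is 0.2030.

0.2030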